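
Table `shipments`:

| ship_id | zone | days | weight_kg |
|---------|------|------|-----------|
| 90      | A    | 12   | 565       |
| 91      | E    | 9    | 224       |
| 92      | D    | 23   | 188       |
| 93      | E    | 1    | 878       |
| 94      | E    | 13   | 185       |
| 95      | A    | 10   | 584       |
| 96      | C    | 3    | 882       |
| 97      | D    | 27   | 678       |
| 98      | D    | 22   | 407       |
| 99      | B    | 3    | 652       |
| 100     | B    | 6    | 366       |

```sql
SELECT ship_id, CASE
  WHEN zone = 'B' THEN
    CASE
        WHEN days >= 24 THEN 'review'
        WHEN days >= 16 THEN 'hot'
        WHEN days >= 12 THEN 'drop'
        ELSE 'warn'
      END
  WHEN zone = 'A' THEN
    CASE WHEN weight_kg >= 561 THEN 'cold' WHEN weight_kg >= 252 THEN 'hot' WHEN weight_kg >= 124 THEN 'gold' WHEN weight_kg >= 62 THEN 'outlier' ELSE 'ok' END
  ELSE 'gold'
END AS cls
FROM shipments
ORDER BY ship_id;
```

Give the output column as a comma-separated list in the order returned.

ship_id=90: zone='A' → inner[weight_kg >= 561] → cold
ship_id=91: zone='E' → outer ELSE → gold
ship_id=92: zone='D' → outer ELSE → gold
ship_id=93: zone='E' → outer ELSE → gold
ship_id=94: zone='E' → outer ELSE → gold
ship_id=95: zone='A' → inner[weight_kg >= 561] → cold
ship_id=96: zone='C' → outer ELSE → gold
ship_id=97: zone='D' → outer ELSE → gold
ship_id=98: zone='D' → outer ELSE → gold
ship_id=99: zone='B' → inner[ELSE] → warn
ship_id=100: zone='B' → inner[ELSE] → warn

cold, gold, gold, gold, gold, cold, gold, gold, gold, warn, warn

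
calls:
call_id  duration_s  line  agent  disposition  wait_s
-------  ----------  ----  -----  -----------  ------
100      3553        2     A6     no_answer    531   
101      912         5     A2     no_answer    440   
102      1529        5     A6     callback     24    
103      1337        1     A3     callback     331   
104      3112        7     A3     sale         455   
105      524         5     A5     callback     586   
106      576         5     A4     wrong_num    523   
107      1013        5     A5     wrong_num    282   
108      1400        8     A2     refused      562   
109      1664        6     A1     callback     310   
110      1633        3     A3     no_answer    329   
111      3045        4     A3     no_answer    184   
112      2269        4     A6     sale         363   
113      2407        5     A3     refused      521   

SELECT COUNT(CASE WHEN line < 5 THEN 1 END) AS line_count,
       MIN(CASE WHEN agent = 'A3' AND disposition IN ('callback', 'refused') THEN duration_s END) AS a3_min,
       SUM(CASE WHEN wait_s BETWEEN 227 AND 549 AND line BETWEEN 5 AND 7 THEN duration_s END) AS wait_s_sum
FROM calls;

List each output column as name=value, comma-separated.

[line_count: line < 5]
call_id=100: ✓ → 1
call_id=101: ✗
call_id=102: ✗
call_id=103: ✓ → 1
call_id=104: ✗
call_id=105: ✗
call_id=106: ✗
call_id=107: ✗
call_id=108: ✗
call_id=109: ✗
call_id=110: ✓ → 1
call_id=111: ✓ → 1
call_id=112: ✓ → 1
call_id=113: ✗
line_count = COUNT(1, 1, 1, 1, 1) = 5
—
[a3_min: agent = 'A3' AND disposition IN ('callback', 'refused')]
call_id=100: ✗
call_id=101: ✗
call_id=102: ✗
call_id=103: ✓ → 1337
call_id=104: ✗
call_id=105: ✗
call_id=106: ✗
call_id=107: ✗
call_id=108: ✗
call_id=109: ✗
call_id=110: ✗
call_id=111: ✗
call_id=112: ✗
call_id=113: ✓ → 2407
a3_min = MIN(1337, 2407) = 1337
—
[wait_s_sum: wait_s BETWEEN 227 AND 549 AND line BETWEEN 5 AND 7]
call_id=100: ✗
call_id=101: ✓ → 912
call_id=102: ✗
call_id=103: ✗
call_id=104: ✓ → 3112
call_id=105: ✗
call_id=106: ✓ → 576
call_id=107: ✓ → 1013
call_id=108: ✗
call_id=109: ✓ → 1664
call_id=110: ✗
call_id=111: ✗
call_id=112: ✗
call_id=113: ✓ → 2407
wait_s_sum = 912 + 3112 + 576 + 1013 + 1664 + 2407 = 9684

line_count=5, a3_min=1337, wait_s_sum=9684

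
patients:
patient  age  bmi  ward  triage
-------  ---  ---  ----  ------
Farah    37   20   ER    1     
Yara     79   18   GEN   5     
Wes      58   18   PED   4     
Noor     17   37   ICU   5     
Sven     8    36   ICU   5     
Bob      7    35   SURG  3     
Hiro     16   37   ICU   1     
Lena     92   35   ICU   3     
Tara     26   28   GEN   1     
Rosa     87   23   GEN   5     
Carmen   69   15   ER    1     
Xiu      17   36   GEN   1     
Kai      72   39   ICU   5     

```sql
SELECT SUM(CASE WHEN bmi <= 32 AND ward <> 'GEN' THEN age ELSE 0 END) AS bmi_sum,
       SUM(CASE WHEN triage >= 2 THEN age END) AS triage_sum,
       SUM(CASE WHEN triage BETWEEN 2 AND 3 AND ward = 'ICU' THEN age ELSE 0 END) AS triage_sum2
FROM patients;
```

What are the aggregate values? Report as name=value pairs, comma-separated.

[bmi_sum: bmi <= 32 AND ward <> 'GEN']
patient=Farah: ✓ → 37
patient=Yara: ✗
patient=Wes: ✓ → 58
patient=Noor: ✗
patient=Sven: ✗
patient=Bob: ✗
patient=Hiro: ✗
patient=Lena: ✗
patient=Tara: ✗
patient=Rosa: ✗
patient=Carmen: ✓ → 69
patient=Xiu: ✗
patient=Kai: ✗
bmi_sum = 37 + 58 + 69 = 164
—
[triage_sum: triage >= 2]
patient=Farah: ✗
patient=Yara: ✓ → 79
patient=Wes: ✓ → 58
patient=Noor: ✓ → 17
patient=Sven: ✓ → 8
patient=Bob: ✓ → 7
patient=Hiro: ✗
patient=Lena: ✓ → 92
patient=Tara: ✗
patient=Rosa: ✓ → 87
patient=Carmen: ✗
patient=Xiu: ✗
patient=Kai: ✓ → 72
triage_sum = 79 + 58 + 17 + 8 + 7 + 92 + 87 + 72 = 420
—
[triage_sum2: triage BETWEEN 2 AND 3 AND ward = 'ICU']
patient=Farah: ✗
patient=Yara: ✗
patient=Wes: ✗
patient=Noor: ✗
patient=Sven: ✗
patient=Bob: ✗
patient=Hiro: ✗
patient=Lena: ✓ → 92
patient=Tara: ✗
patient=Rosa: ✗
patient=Carmen: ✗
patient=Xiu: ✗
patient=Kai: ✗
triage_sum2 = 92

bmi_sum=164, triage_sum=420, triage_sum2=92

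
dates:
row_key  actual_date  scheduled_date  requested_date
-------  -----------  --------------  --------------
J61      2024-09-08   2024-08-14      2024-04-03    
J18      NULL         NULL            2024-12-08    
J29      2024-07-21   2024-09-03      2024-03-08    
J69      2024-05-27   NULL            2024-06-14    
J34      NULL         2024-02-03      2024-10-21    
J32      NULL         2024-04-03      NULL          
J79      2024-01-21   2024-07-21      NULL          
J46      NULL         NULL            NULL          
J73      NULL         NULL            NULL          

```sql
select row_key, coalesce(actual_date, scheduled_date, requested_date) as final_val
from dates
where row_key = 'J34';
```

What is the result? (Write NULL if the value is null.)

row_key = J34: actual_date=NULL, scheduled_date=2024-02-03, requested_date=2024-10-21.
actual_date=NULL, scheduled_date=2024-02-03 → 2024-02-03

2024-02-03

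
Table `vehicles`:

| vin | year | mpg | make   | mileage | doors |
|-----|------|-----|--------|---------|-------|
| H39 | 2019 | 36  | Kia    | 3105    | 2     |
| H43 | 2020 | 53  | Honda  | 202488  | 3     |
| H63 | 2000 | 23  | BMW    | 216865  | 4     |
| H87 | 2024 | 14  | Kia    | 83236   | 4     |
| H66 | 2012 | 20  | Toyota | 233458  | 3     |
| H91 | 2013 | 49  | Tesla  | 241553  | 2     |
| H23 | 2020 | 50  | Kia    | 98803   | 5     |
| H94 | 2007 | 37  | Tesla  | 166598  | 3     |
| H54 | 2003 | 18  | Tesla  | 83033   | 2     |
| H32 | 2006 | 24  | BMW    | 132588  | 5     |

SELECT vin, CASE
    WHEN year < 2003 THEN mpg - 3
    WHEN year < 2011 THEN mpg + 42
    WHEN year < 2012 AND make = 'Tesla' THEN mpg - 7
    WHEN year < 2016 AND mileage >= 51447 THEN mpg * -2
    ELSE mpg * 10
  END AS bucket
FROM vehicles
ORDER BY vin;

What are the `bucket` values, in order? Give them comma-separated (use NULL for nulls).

500, 66, 360, 530, 60, 20, -40, 140, -98, 79

vin=H23: ELSE → 500
vin=H32: year < 2011 → 66
vin=H39: ELSE → 360
vin=H43: ELSE → 530
vin=H54: year < 2011 → 60
vin=H63: year < 2003 → 20
vin=H66: year < 2016 AND mileage >= 51447 → -40
vin=H87: ELSE → 140
vin=H91: year < 2016 AND mileage >= 51447 → -98
vin=H94: year < 2011 → 79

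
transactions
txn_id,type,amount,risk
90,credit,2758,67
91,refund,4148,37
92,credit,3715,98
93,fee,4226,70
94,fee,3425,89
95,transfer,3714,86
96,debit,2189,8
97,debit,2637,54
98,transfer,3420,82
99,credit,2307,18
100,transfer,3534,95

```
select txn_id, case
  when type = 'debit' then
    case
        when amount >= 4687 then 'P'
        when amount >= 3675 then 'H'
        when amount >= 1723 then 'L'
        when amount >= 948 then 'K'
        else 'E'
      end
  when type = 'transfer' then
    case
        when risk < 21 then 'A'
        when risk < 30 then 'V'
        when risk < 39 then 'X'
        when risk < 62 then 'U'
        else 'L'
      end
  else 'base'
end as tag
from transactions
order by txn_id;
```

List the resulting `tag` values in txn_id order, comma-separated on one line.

base, base, base, base, base, L, L, L, L, base, L

txn_id=90: type='credit' → outer ELSE → base
txn_id=91: type='refund' → outer ELSE → base
txn_id=92: type='credit' → outer ELSE → base
txn_id=93: type='fee' → outer ELSE → base
txn_id=94: type='fee' → outer ELSE → base
txn_id=95: type='transfer' → inner[ELSE] → L
txn_id=96: type='debit' → inner[amount >= 1723] → L
txn_id=97: type='debit' → inner[amount >= 1723] → L
txn_id=98: type='transfer' → inner[ELSE] → L
txn_id=99: type='credit' → outer ELSE → base
txn_id=100: type='transfer' → inner[ELSE] → L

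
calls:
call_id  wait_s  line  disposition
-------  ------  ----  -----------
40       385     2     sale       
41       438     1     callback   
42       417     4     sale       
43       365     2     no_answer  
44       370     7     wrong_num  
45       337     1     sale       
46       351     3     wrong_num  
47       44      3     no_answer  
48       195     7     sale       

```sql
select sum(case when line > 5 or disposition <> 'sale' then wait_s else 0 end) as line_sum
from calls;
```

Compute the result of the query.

1763

call_id=40: ✗
call_id=41: ✓ → 438
call_id=42: ✗
call_id=43: ✓ → 365
call_id=44: ✓ → 370
call_id=45: ✗
call_id=46: ✓ → 351
call_id=47: ✓ → 44
call_id=48: ✓ → 195
line_sum = 438 + 365 + 370 + 351 + 44 + 195 = 1763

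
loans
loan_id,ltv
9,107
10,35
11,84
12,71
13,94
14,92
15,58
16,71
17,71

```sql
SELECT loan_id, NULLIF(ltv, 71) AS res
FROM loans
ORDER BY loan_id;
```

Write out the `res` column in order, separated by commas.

loan_id=9: ltv=107 vs 71: differ → 107
loan_id=10: ltv=35 vs 71: differ → 35
loan_id=11: ltv=84 vs 71: differ → 84
loan_id=12: ltv=71 vs 71: equal → NULL
loan_id=13: ltv=94 vs 71: differ → 94
loan_id=14: ltv=92 vs 71: differ → 92
loan_id=15: ltv=58 vs 71: differ → 58
loan_id=16: ltv=71 vs 71: equal → NULL
loan_id=17: ltv=71 vs 71: equal → NULL

107, 35, 84, NULL, 94, 92, 58, NULL, NULL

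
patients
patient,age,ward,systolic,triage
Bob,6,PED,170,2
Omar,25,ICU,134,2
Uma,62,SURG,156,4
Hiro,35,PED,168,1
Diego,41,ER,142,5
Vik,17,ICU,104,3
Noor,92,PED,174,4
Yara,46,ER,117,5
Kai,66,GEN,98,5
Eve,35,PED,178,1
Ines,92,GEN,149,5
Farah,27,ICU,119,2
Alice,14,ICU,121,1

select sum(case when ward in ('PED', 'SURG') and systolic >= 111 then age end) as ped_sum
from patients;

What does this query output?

230

patient=Bob: ✓ → 6
patient=Omar: ✗
patient=Uma: ✓ → 62
patient=Hiro: ✓ → 35
patient=Diego: ✗
patient=Vik: ✗
patient=Noor: ✓ → 92
patient=Yara: ✗
patient=Kai: ✗
patient=Eve: ✓ → 35
patient=Ines: ✗
patient=Farah: ✗
patient=Alice: ✗
ped_sum = 6 + 62 + 35 + 92 + 35 = 230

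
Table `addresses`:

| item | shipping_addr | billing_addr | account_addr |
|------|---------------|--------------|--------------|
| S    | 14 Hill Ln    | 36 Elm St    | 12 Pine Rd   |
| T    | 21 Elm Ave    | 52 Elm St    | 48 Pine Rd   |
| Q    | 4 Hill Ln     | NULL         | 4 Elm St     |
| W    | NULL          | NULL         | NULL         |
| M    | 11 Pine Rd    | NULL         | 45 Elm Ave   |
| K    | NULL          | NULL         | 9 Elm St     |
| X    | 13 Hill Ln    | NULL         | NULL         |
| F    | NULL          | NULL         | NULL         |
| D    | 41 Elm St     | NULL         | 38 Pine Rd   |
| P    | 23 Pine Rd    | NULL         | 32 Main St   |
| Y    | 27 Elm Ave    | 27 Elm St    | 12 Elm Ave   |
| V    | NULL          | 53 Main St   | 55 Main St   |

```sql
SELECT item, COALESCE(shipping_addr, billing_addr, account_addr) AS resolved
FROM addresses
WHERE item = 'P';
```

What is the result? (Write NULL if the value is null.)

23 Pine Rd

item = P: shipping_addr=23 Pine Rd, billing_addr=NULL, account_addr=32 Main St.
shipping_addr=23 Pine Rd → 23 Pine Rd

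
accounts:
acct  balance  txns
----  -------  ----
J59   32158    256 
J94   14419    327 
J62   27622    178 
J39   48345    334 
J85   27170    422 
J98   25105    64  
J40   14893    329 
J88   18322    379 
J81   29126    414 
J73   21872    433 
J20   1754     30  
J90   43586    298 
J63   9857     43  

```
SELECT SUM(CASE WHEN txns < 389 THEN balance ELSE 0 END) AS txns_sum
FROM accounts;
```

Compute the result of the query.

236061

acct=J59: ✓ → 32158
acct=J94: ✓ → 14419
acct=J62: ✓ → 27622
acct=J39: ✓ → 48345
acct=J85: ✗
acct=J98: ✓ → 25105
acct=J40: ✓ → 14893
acct=J88: ✓ → 18322
acct=J81: ✗
acct=J73: ✗
acct=J20: ✓ → 1754
acct=J90: ✓ → 43586
acct=J63: ✓ → 9857
txns_sum = 32158 + 14419 + 27622 + 48345 + 25105 + 14893 + 18322 + 1754 + 43586 + 9857 = 236061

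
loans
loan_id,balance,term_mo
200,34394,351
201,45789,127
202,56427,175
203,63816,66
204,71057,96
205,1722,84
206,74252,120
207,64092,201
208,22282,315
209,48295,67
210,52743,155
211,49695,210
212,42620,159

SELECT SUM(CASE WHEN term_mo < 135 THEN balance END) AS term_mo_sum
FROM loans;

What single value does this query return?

304931

loan_id=200: ✗
loan_id=201: ✓ → 45789
loan_id=202: ✗
loan_id=203: ✓ → 63816
loan_id=204: ✓ → 71057
loan_id=205: ✓ → 1722
loan_id=206: ✓ → 74252
loan_id=207: ✗
loan_id=208: ✗
loan_id=209: ✓ → 48295
loan_id=210: ✗
loan_id=211: ✗
loan_id=212: ✗
term_mo_sum = 45789 + 63816 + 71057 + 1722 + 74252 + 48295 = 304931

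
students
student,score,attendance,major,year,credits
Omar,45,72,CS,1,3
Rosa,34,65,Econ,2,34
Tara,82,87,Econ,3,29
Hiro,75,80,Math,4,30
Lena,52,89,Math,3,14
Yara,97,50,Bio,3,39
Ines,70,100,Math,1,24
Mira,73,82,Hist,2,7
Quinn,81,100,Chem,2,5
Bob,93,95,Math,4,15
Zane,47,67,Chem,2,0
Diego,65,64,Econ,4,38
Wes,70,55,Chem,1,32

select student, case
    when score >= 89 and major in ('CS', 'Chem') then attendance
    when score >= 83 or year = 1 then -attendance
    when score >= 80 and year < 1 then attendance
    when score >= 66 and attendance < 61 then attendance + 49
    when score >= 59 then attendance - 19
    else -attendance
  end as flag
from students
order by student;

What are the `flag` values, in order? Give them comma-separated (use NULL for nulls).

-95, 45, 61, -100, -89, 63, -72, 81, -65, 68, -55, -50, -67

student=Bob: score >= 83 or year = 1 → -95
student=Diego: score >= 59 → 45
student=Hiro: score >= 59 → 61
student=Ines: score >= 83 or year = 1 → -100
student=Lena: ELSE → -89
student=Mira: score >= 59 → 63
student=Omar: score >= 83 or year = 1 → -72
student=Quinn: score >= 59 → 81
student=Rosa: ELSE → -65
student=Tara: score >= 59 → 68
student=Wes: score >= 83 or year = 1 → -55
student=Yara: score >= 83 or year = 1 → -50
student=Zane: ELSE → -67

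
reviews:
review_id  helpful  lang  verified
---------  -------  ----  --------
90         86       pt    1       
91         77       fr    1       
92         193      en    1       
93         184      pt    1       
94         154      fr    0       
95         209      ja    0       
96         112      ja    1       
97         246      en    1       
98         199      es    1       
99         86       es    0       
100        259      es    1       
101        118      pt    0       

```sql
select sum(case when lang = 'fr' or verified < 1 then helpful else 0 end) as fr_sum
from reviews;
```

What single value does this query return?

644

review_id=90: ✗
review_id=91: ✓ → 77
review_id=92: ✗
review_id=93: ✗
review_id=94: ✓ → 154
review_id=95: ✓ → 209
review_id=96: ✗
review_id=97: ✗
review_id=98: ✗
review_id=99: ✓ → 86
review_id=100: ✗
review_id=101: ✓ → 118
fr_sum = 77 + 154 + 209 + 86 + 118 = 644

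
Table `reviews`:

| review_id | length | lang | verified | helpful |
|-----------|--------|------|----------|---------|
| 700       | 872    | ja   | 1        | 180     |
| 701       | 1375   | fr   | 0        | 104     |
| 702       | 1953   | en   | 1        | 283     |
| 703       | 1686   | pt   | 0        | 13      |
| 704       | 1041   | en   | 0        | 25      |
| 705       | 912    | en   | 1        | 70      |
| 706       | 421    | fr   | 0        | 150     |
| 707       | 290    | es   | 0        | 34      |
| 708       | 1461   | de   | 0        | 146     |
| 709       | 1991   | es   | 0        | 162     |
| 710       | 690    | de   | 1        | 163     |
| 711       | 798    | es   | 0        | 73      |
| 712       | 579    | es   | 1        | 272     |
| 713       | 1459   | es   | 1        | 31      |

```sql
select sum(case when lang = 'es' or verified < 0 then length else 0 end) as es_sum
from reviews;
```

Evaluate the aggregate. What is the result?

review_id=700: ✗
review_id=701: ✗
review_id=702: ✗
review_id=703: ✗
review_id=704: ✗
review_id=705: ✗
review_id=706: ✗
review_id=707: ✓ → 290
review_id=708: ✗
review_id=709: ✓ → 1991
review_id=710: ✗
review_id=711: ✓ → 798
review_id=712: ✓ → 579
review_id=713: ✓ → 1459
es_sum = 290 + 1991 + 798 + 579 + 1459 = 5117

5117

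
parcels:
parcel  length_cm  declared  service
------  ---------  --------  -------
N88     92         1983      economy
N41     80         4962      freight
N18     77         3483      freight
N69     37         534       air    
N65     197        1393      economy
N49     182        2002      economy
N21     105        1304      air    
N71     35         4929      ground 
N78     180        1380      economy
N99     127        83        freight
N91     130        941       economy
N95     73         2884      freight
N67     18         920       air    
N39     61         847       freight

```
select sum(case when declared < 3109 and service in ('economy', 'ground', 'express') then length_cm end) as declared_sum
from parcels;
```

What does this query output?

781

parcel=N88: ✓ → 92
parcel=N41: ✗
parcel=N18: ✗
parcel=N69: ✗
parcel=N65: ✓ → 197
parcel=N49: ✓ → 182
parcel=N21: ✗
parcel=N71: ✗
parcel=N78: ✓ → 180
parcel=N99: ✗
parcel=N91: ✓ → 130
parcel=N95: ✗
parcel=N67: ✗
parcel=N39: ✗
declared_sum = 92 + 197 + 182 + 180 + 130 = 781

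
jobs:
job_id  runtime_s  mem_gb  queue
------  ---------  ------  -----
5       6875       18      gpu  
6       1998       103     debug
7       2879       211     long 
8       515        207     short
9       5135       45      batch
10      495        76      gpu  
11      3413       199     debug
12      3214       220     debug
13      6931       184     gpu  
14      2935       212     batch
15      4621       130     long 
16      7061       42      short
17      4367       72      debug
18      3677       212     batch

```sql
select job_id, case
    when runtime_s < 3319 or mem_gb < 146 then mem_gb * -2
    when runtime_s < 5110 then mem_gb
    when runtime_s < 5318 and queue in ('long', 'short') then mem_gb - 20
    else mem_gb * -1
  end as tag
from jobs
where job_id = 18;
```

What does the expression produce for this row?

212

job_id = 18: runtime_s=3677, mem_gb=212, queue=batch.
runtime_s < 3319 or mem_gb < 146 → false
runtime_s < 5110 → true → 212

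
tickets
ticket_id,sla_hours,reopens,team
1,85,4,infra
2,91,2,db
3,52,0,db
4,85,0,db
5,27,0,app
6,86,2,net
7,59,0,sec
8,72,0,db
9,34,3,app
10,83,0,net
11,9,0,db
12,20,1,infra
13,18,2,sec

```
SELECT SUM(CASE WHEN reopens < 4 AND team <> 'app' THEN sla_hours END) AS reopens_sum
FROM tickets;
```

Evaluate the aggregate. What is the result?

ticket_id=1: ✗
ticket_id=2: ✓ → 91
ticket_id=3: ✓ → 52
ticket_id=4: ✓ → 85
ticket_id=5: ✗
ticket_id=6: ✓ → 86
ticket_id=7: ✓ → 59
ticket_id=8: ✓ → 72
ticket_id=9: ✗
ticket_id=10: ✓ → 83
ticket_id=11: ✓ → 9
ticket_id=12: ✓ → 20
ticket_id=13: ✓ → 18
reopens_sum = 91 + 52 + 85 + 86 + 59 + 72 + 83 + 9 + 20 + 18 = 575

575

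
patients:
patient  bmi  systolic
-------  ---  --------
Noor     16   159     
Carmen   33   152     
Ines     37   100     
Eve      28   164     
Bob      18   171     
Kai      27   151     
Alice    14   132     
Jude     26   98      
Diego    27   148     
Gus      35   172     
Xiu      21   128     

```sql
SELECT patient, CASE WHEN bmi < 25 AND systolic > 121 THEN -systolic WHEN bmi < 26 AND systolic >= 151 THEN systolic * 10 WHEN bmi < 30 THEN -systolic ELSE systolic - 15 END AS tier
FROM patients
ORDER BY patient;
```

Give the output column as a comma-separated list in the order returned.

-132, -171, 137, -148, -164, 157, 85, -98, -151, -159, -128

patient=Alice: bmi < 25 AND systolic > 121 → -132
patient=Bob: bmi < 25 AND systolic > 121 → -171
patient=Carmen: ELSE → 137
patient=Diego: bmi < 30 → -148
patient=Eve: bmi < 30 → -164
patient=Gus: ELSE → 157
patient=Ines: ELSE → 85
patient=Jude: bmi < 30 → -98
patient=Kai: bmi < 30 → -151
patient=Noor: bmi < 25 AND systolic > 121 → -159
patient=Xiu: bmi < 25 AND systolic > 121 → -128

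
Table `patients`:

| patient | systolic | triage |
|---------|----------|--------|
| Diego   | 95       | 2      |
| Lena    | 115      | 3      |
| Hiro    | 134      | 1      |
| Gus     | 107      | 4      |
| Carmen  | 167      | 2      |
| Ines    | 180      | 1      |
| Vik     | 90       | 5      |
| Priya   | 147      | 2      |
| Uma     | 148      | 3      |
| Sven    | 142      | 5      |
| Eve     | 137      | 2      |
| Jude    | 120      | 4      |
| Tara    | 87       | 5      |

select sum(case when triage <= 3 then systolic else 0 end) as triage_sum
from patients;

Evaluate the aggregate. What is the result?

patient=Diego: ✓ → 95
patient=Lena: ✓ → 115
patient=Hiro: ✓ → 134
patient=Gus: ✗
patient=Carmen: ✓ → 167
patient=Ines: ✓ → 180
patient=Vik: ✗
patient=Priya: ✓ → 147
patient=Uma: ✓ → 148
patient=Sven: ✗
patient=Eve: ✓ → 137
patient=Jude: ✗
patient=Tara: ✗
triage_sum = 95 + 115 + 134 + 167 + 180 + 147 + 148 + 137 = 1123

1123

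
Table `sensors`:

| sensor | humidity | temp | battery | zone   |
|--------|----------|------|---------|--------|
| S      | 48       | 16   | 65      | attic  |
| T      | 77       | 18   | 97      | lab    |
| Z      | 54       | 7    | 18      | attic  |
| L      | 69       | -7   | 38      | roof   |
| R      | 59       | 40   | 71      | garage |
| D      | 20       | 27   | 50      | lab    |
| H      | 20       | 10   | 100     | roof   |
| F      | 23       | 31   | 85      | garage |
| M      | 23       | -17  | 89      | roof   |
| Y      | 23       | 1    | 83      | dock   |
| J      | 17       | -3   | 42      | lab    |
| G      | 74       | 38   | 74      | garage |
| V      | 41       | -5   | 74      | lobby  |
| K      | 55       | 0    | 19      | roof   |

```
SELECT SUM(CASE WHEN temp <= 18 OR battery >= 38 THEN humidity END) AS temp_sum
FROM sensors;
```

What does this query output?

sensor=S: ✓ → 48
sensor=T: ✓ → 77
sensor=Z: ✓ → 54
sensor=L: ✓ → 69
sensor=R: ✓ → 59
sensor=D: ✓ → 20
sensor=H: ✓ → 20
sensor=F: ✓ → 23
sensor=M: ✓ → 23
sensor=Y: ✓ → 23
sensor=J: ✓ → 17
sensor=G: ✓ → 74
sensor=V: ✓ → 41
sensor=K: ✓ → 55
temp_sum = 48 + 77 + 54 + 69 + 59 + 20 + 20 + 23 + 23 + 23 + 17 + 74 + 41 + 55 = 603

603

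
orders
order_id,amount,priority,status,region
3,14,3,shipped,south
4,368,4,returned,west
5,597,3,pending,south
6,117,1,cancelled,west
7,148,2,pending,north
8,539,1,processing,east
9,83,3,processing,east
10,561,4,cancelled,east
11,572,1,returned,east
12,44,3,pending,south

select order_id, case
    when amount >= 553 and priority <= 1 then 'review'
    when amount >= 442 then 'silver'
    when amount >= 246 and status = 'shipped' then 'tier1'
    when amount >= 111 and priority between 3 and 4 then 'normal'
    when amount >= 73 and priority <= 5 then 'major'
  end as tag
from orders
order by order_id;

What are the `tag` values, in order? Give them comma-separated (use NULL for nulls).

order_id=3: (no match → NULL) → NULL
order_id=4: amount >= 111 and priority between 3 and 4 → normal
order_id=5: amount >= 442 → silver
order_id=6: amount >= 73 and priority <= 5 → major
order_id=7: amount >= 73 and priority <= 5 → major
order_id=8: amount >= 442 → silver
order_id=9: amount >= 73 and priority <= 5 → major
order_id=10: amount >= 442 → silver
order_id=11: amount >= 553 and priority <= 1 → review
order_id=12: (no match → NULL) → NULL

NULL, normal, silver, major, major, silver, major, silver, review, NULL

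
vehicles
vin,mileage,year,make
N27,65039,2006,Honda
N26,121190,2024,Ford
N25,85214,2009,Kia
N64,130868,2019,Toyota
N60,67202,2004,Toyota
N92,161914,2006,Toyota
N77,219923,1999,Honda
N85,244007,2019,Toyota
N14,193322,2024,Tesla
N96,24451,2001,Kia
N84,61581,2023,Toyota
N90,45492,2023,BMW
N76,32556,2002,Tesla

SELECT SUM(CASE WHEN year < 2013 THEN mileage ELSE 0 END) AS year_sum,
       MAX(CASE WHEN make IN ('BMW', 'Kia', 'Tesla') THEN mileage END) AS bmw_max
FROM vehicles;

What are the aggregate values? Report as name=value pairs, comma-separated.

year_sum=656299, bmw_max=193322

[year_sum: year < 2013]
vin=N27: ✓ → 65039
vin=N26: ✗
vin=N25: ✓ → 85214
vin=N64: ✗
vin=N60: ✓ → 67202
vin=N92: ✓ → 161914
vin=N77: ✓ → 219923
vin=N85: ✗
vin=N14: ✗
vin=N96: ✓ → 24451
vin=N84: ✗
vin=N90: ✗
vin=N76: ✓ → 32556
year_sum = 65039 + 85214 + 67202 + 161914 + 219923 + 24451 + 32556 = 656299
—
[bmw_max: make IN ('BMW', 'Kia', 'Tesla')]
vin=N27: ✗
vin=N26: ✗
vin=N25: ✓ → 85214
vin=N64: ✗
vin=N60: ✗
vin=N92: ✗
vin=N77: ✗
vin=N85: ✗
vin=N14: ✓ → 193322
vin=N96: ✓ → 24451
vin=N84: ✗
vin=N90: ✓ → 45492
vin=N76: ✓ → 32556
bmw_max = MAX(85214, 193322, 24451, 45492, 32556) = 193322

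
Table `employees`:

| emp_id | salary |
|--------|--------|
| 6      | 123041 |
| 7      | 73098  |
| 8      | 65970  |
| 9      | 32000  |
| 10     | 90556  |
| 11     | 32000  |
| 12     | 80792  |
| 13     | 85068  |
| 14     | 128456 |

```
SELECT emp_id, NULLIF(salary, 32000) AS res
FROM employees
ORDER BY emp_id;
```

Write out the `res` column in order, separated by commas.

123041, 73098, 65970, NULL, 90556, NULL, 80792, 85068, 128456

emp_id=6: salary=123041 vs 32000: differ → 123041
emp_id=7: salary=73098 vs 32000: differ → 73098
emp_id=8: salary=65970 vs 32000: differ → 65970
emp_id=9: salary=32000 vs 32000: equal → NULL
emp_id=10: salary=90556 vs 32000: differ → 90556
emp_id=11: salary=32000 vs 32000: equal → NULL
emp_id=12: salary=80792 vs 32000: differ → 80792
emp_id=13: salary=85068 vs 32000: differ → 85068
emp_id=14: salary=128456 vs 32000: differ → 128456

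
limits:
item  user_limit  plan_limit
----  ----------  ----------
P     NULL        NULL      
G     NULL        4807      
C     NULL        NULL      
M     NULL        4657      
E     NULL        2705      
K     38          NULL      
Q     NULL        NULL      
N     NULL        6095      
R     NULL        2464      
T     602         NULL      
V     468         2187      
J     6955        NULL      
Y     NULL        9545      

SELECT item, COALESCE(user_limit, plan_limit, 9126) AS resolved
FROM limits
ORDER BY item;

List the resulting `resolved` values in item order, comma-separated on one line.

9126, 2705, 4807, 6955, 38, 4657, 6095, 9126, 9126, 2464, 602, 468, 9545

item=C: user_limit=NULL, plan_limit=NULL, → literal 9126 → 9126
item=E: user_limit=NULL, plan_limit=2705 → 2705
item=G: user_limit=NULL, plan_limit=4807 → 4807
item=J: user_limit=6955 → 6955
item=K: user_limit=38 → 38
item=M: user_limit=NULL, plan_limit=4657 → 4657
item=N: user_limit=NULL, plan_limit=6095 → 6095
item=P: user_limit=NULL, plan_limit=NULL, → literal 9126 → 9126
item=Q: user_limit=NULL, plan_limit=NULL, → literal 9126 → 9126
item=R: user_limit=NULL, plan_limit=2464 → 2464
item=T: user_limit=602 → 602
item=V: user_limit=468 → 468
item=Y: user_limit=NULL, plan_limit=9545 → 9545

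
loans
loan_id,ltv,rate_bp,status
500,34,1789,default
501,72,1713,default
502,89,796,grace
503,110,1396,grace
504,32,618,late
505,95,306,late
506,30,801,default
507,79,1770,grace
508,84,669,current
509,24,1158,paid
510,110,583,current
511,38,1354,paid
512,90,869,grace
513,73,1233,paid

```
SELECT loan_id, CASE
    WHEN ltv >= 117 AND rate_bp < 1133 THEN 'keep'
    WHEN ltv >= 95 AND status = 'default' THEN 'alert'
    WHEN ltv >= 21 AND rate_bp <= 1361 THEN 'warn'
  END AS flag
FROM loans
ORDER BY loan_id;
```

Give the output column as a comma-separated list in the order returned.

NULL, NULL, warn, NULL, warn, warn, warn, NULL, warn, warn, warn, warn, warn, warn

loan_id=500: (no match → NULL) → NULL
loan_id=501: (no match → NULL) → NULL
loan_id=502: ltv >= 21 AND rate_bp <= 1361 → warn
loan_id=503: (no match → NULL) → NULL
loan_id=504: ltv >= 21 AND rate_bp <= 1361 → warn
loan_id=505: ltv >= 21 AND rate_bp <= 1361 → warn
loan_id=506: ltv >= 21 AND rate_bp <= 1361 → warn
loan_id=507: (no match → NULL) → NULL
loan_id=508: ltv >= 21 AND rate_bp <= 1361 → warn
loan_id=509: ltv >= 21 AND rate_bp <= 1361 → warn
loan_id=510: ltv >= 21 AND rate_bp <= 1361 → warn
loan_id=511: ltv >= 21 AND rate_bp <= 1361 → warn
loan_id=512: ltv >= 21 AND rate_bp <= 1361 → warn
loan_id=513: ltv >= 21 AND rate_bp <= 1361 → warn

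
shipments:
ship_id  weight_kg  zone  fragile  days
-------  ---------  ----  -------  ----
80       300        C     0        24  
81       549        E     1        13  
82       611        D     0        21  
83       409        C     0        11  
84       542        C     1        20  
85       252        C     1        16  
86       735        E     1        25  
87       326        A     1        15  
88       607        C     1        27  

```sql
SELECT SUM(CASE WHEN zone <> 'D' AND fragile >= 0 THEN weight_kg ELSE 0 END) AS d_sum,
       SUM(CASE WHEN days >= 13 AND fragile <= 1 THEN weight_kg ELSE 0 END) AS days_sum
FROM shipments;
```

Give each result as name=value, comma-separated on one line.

d_sum=3720, days_sum=3922

[d_sum: zone <> 'D' AND fragile >= 0]
ship_id=80: ✓ → 300
ship_id=81: ✓ → 549
ship_id=82: ✗
ship_id=83: ✓ → 409
ship_id=84: ✓ → 542
ship_id=85: ✓ → 252
ship_id=86: ✓ → 735
ship_id=87: ✓ → 326
ship_id=88: ✓ → 607
d_sum = 300 + 549 + 409 + 542 + 252 + 735 + 326 + 607 = 3720
—
[days_sum: days >= 13 AND fragile <= 1]
ship_id=80: ✓ → 300
ship_id=81: ✓ → 549
ship_id=82: ✓ → 611
ship_id=83: ✗
ship_id=84: ✓ → 542
ship_id=85: ✓ → 252
ship_id=86: ✓ → 735
ship_id=87: ✓ → 326
ship_id=88: ✓ → 607
days_sum = 300 + 549 + 611 + 542 + 252 + 735 + 326 + 607 = 3922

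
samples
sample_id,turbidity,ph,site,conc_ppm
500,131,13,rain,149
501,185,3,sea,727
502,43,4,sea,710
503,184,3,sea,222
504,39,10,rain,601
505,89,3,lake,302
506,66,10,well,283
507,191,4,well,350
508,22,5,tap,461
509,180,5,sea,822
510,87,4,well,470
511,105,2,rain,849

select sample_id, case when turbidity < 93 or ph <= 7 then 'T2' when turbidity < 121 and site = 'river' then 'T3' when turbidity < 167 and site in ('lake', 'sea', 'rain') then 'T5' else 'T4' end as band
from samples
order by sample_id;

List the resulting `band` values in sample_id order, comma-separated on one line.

sample_id=500: turbidity < 167 and site in ('lake', 'sea', 'rain') → T5
sample_id=501: turbidity < 93 or ph <= 7 → T2
sample_id=502: turbidity < 93 or ph <= 7 → T2
sample_id=503: turbidity < 93 or ph <= 7 → T2
sample_id=504: turbidity < 93 or ph <= 7 → T2
sample_id=505: turbidity < 93 or ph <= 7 → T2
sample_id=506: turbidity < 93 or ph <= 7 → T2
sample_id=507: turbidity < 93 or ph <= 7 → T2
sample_id=508: turbidity < 93 or ph <= 7 → T2
sample_id=509: turbidity < 93 or ph <= 7 → T2
sample_id=510: turbidity < 93 or ph <= 7 → T2
sample_id=511: turbidity < 93 or ph <= 7 → T2

T5, T2, T2, T2, T2, T2, T2, T2, T2, T2, T2, T2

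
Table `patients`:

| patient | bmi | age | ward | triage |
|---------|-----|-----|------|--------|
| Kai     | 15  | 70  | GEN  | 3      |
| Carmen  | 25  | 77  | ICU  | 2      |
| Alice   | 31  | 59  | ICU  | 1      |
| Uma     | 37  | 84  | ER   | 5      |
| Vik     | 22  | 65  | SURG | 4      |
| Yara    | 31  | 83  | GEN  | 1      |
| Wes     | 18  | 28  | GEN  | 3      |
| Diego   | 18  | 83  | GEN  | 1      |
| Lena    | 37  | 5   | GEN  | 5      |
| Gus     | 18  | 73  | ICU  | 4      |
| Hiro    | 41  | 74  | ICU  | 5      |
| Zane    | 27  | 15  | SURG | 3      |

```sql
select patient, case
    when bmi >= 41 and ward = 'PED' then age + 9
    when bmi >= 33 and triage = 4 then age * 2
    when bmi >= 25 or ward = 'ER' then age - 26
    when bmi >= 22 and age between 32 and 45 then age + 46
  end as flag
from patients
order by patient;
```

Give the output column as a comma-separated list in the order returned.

patient=Alice: bmi >= 25 or ward = 'ER' → 33
patient=Carmen: bmi >= 25 or ward = 'ER' → 51
patient=Diego: (no match → NULL) → NULL
patient=Gus: (no match → NULL) → NULL
patient=Hiro: bmi >= 25 or ward = 'ER' → 48
patient=Kai: (no match → NULL) → NULL
patient=Lena: bmi >= 25 or ward = 'ER' → -21
patient=Uma: bmi >= 25 or ward = 'ER' → 58
patient=Vik: (no match → NULL) → NULL
patient=Wes: (no match → NULL) → NULL
patient=Yara: bmi >= 25 or ward = 'ER' → 57
patient=Zane: bmi >= 25 or ward = 'ER' → -11

33, 51, NULL, NULL, 48, NULL, -21, 58, NULL, NULL, 57, -11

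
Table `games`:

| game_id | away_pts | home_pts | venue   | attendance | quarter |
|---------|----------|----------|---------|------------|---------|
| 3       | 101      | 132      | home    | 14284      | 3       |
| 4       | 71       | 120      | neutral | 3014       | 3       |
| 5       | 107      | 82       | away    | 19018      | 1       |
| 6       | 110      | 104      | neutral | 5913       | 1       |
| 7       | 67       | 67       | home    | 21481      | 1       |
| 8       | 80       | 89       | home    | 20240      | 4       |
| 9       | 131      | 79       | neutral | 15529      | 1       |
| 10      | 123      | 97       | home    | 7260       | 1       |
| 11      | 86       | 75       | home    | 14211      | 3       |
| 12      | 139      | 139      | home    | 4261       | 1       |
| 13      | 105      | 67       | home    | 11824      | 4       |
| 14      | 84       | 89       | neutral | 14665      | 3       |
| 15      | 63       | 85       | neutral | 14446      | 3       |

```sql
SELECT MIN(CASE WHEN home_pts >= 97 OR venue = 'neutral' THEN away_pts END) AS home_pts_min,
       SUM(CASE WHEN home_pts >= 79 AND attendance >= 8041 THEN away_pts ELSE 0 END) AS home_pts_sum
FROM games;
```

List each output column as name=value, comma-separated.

[home_pts_min: home_pts >= 97 OR venue = 'neutral']
game_id=3: ✓ → 101
game_id=4: ✓ → 71
game_id=5: ✗
game_id=6: ✓ → 110
game_id=7: ✗
game_id=8: ✗
game_id=9: ✓ → 131
game_id=10: ✓ → 123
game_id=11: ✗
game_id=12: ✓ → 139
game_id=13: ✗
game_id=14: ✓ → 84
game_id=15: ✓ → 63
home_pts_min = MIN(101, 71, 110, 131, 123, 139, 84, 63) = 63
—
[home_pts_sum: home_pts >= 79 AND attendance >= 8041]
game_id=3: ✓ → 101
game_id=4: ✗
game_id=5: ✓ → 107
game_id=6: ✗
game_id=7: ✗
game_id=8: ✓ → 80
game_id=9: ✓ → 131
game_id=10: ✗
game_id=11: ✗
game_id=12: ✗
game_id=13: ✗
game_id=14: ✓ → 84
game_id=15: ✓ → 63
home_pts_sum = 101 + 107 + 80 + 131 + 84 + 63 = 566

home_pts_min=63, home_pts_sum=566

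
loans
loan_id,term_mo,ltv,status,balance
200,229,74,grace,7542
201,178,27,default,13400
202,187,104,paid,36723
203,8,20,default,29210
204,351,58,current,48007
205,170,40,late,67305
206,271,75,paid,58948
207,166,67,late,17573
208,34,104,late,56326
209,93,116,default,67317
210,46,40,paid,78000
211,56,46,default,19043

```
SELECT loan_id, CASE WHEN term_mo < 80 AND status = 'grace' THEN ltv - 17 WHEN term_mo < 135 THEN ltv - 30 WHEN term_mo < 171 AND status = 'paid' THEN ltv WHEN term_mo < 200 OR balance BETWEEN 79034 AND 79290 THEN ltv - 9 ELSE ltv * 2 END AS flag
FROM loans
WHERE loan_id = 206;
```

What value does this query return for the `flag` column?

150

loan_id = 206: term_mo=271, ltv=75, status=paid, balance=58948.
term_mo < 80 AND status = 'grace' → false
term_mo < 135 → false
term_mo < 171 AND status = 'paid' → false
term_mo < 200 OR balance BETWEEN 79034 AND 79290 → false
No prior WHEN matched → ELSE → 150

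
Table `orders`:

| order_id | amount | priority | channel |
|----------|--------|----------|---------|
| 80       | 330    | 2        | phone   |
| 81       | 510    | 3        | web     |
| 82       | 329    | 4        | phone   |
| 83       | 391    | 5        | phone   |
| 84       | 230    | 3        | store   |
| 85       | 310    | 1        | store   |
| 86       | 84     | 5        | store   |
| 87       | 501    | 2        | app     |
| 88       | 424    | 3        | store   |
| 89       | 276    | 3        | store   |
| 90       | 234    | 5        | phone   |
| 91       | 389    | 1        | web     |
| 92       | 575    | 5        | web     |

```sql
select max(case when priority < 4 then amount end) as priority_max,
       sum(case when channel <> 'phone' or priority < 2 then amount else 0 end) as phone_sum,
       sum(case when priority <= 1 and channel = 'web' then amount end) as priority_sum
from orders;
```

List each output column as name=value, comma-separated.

priority_max=510, phone_sum=3299, priority_sum=389

[priority_max: priority < 4]
order_id=80: ✓ → 330
order_id=81: ✓ → 510
order_id=82: ✗
order_id=83: ✗
order_id=84: ✓ → 230
order_id=85: ✓ → 310
order_id=86: ✗
order_id=87: ✓ → 501
order_id=88: ✓ → 424
order_id=89: ✓ → 276
order_id=90: ✗
order_id=91: ✓ → 389
order_id=92: ✗
priority_max = MAX(330, 510, 230, 310, 501, 424, 276, 389) = 510
—
[phone_sum: channel <> 'phone' or priority < 2]
order_id=80: ✗
order_id=81: ✓ → 510
order_id=82: ✗
order_id=83: ✗
order_id=84: ✓ → 230
order_id=85: ✓ → 310
order_id=86: ✓ → 84
order_id=87: ✓ → 501
order_id=88: ✓ → 424
order_id=89: ✓ → 276
order_id=90: ✗
order_id=91: ✓ → 389
order_id=92: ✓ → 575
phone_sum = 510 + 230 + 310 + 84 + 501 + 424 + 276 + 389 + 575 = 3299
—
[priority_sum: priority <= 1 and channel = 'web']
order_id=80: ✗
order_id=81: ✗
order_id=82: ✗
order_id=83: ✗
order_id=84: ✗
order_id=85: ✗
order_id=86: ✗
order_id=87: ✗
order_id=88: ✗
order_id=89: ✗
order_id=90: ✗
order_id=91: ✓ → 389
order_id=92: ✗
priority_sum = 389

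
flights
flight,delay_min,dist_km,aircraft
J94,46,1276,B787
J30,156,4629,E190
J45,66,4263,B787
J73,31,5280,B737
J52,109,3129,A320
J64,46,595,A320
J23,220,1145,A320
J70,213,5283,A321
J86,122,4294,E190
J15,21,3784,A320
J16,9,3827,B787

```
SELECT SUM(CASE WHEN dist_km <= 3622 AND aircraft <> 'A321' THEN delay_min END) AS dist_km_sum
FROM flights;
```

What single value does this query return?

421

flight=J94: ✓ → 46
flight=J30: ✗
flight=J45: ✗
flight=J73: ✗
flight=J52: ✓ → 109
flight=J64: ✓ → 46
flight=J23: ✓ → 220
flight=J70: ✗
flight=J86: ✗
flight=J15: ✗
flight=J16: ✗
dist_km_sum = 46 + 109 + 46 + 220 = 421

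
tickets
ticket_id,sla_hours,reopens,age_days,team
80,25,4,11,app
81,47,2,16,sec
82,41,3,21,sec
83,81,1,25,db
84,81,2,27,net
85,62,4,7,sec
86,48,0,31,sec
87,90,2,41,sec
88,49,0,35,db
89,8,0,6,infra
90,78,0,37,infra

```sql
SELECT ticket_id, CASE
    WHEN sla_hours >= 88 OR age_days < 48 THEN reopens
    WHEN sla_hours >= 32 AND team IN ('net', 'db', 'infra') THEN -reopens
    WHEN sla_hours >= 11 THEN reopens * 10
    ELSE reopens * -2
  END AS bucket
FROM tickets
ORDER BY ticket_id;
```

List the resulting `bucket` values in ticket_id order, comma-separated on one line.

4, 2, 3, 1, 2, 4, 0, 2, 0, 0, 0

ticket_id=80: sla_hours >= 88 OR age_days < 48 → 4
ticket_id=81: sla_hours >= 88 OR age_days < 48 → 2
ticket_id=82: sla_hours >= 88 OR age_days < 48 → 3
ticket_id=83: sla_hours >= 88 OR age_days < 48 → 1
ticket_id=84: sla_hours >= 88 OR age_days < 48 → 2
ticket_id=85: sla_hours >= 88 OR age_days < 48 → 4
ticket_id=86: sla_hours >= 88 OR age_days < 48 → 0
ticket_id=87: sla_hours >= 88 OR age_days < 48 → 2
ticket_id=88: sla_hours >= 88 OR age_days < 48 → 0
ticket_id=89: sla_hours >= 88 OR age_days < 48 → 0
ticket_id=90: sla_hours >= 88 OR age_days < 48 → 0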